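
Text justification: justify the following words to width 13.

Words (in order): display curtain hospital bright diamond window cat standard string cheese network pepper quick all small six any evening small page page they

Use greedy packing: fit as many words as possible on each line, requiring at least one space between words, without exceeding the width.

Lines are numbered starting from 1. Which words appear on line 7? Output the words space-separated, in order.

Answer: standard

Derivation:
Line 1: ['display'] (min_width=7, slack=6)
Line 2: ['curtain'] (min_width=7, slack=6)
Line 3: ['hospital'] (min_width=8, slack=5)
Line 4: ['bright'] (min_width=6, slack=7)
Line 5: ['diamond'] (min_width=7, slack=6)
Line 6: ['window', 'cat'] (min_width=10, slack=3)
Line 7: ['standard'] (min_width=8, slack=5)
Line 8: ['string', 'cheese'] (min_width=13, slack=0)
Line 9: ['network'] (min_width=7, slack=6)
Line 10: ['pepper', 'quick'] (min_width=12, slack=1)
Line 11: ['all', 'small', 'six'] (min_width=13, slack=0)
Line 12: ['any', 'evening'] (min_width=11, slack=2)
Line 13: ['small', 'page'] (min_width=10, slack=3)
Line 14: ['page', 'they'] (min_width=9, slack=4)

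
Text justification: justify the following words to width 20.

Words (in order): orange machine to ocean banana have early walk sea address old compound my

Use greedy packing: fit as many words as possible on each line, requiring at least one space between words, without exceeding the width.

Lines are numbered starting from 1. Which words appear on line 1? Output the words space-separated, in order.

Answer: orange machine to

Derivation:
Line 1: ['orange', 'machine', 'to'] (min_width=17, slack=3)
Line 2: ['ocean', 'banana', 'have'] (min_width=17, slack=3)
Line 3: ['early', 'walk', 'sea'] (min_width=14, slack=6)
Line 4: ['address', 'old', 'compound'] (min_width=20, slack=0)
Line 5: ['my'] (min_width=2, slack=18)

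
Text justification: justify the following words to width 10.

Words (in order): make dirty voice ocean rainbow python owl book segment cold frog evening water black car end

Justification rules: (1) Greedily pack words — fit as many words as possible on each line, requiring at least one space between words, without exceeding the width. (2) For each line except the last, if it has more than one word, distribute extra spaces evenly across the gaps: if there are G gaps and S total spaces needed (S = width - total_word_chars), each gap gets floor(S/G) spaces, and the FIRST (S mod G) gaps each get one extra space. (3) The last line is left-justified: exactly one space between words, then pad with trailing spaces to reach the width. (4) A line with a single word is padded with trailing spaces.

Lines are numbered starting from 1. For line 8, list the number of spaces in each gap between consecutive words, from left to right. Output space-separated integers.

Line 1: ['make', 'dirty'] (min_width=10, slack=0)
Line 2: ['voice'] (min_width=5, slack=5)
Line 3: ['ocean'] (min_width=5, slack=5)
Line 4: ['rainbow'] (min_width=7, slack=3)
Line 5: ['python', 'owl'] (min_width=10, slack=0)
Line 6: ['book'] (min_width=4, slack=6)
Line 7: ['segment'] (min_width=7, slack=3)
Line 8: ['cold', 'frog'] (min_width=9, slack=1)
Line 9: ['evening'] (min_width=7, slack=3)
Line 10: ['water'] (min_width=5, slack=5)
Line 11: ['black', 'car'] (min_width=9, slack=1)
Line 12: ['end'] (min_width=3, slack=7)

Answer: 2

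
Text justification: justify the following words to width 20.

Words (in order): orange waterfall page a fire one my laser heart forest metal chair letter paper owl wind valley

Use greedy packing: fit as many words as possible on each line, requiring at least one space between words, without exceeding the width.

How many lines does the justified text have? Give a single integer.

Line 1: ['orange', 'waterfall'] (min_width=16, slack=4)
Line 2: ['page', 'a', 'fire', 'one', 'my'] (min_width=18, slack=2)
Line 3: ['laser', 'heart', 'forest'] (min_width=18, slack=2)
Line 4: ['metal', 'chair', 'letter'] (min_width=18, slack=2)
Line 5: ['paper', 'owl', 'wind'] (min_width=14, slack=6)
Line 6: ['valley'] (min_width=6, slack=14)
Total lines: 6

Answer: 6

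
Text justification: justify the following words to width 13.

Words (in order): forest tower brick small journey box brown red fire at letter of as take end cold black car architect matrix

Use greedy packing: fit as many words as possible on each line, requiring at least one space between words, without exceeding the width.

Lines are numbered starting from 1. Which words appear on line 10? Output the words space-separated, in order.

Answer: matrix

Derivation:
Line 1: ['forest', 'tower'] (min_width=12, slack=1)
Line 2: ['brick', 'small'] (min_width=11, slack=2)
Line 3: ['journey', 'box'] (min_width=11, slack=2)
Line 4: ['brown', 'red'] (min_width=9, slack=4)
Line 5: ['fire', 'at'] (min_width=7, slack=6)
Line 6: ['letter', 'of', 'as'] (min_width=12, slack=1)
Line 7: ['take', 'end', 'cold'] (min_width=13, slack=0)
Line 8: ['black', 'car'] (min_width=9, slack=4)
Line 9: ['architect'] (min_width=9, slack=4)
Line 10: ['matrix'] (min_width=6, slack=7)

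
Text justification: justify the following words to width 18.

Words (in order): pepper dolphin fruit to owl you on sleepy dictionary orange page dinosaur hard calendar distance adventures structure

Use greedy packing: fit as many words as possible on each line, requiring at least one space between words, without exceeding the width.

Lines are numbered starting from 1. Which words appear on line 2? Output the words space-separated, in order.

Line 1: ['pepper', 'dolphin'] (min_width=14, slack=4)
Line 2: ['fruit', 'to', 'owl', 'you'] (min_width=16, slack=2)
Line 3: ['on', 'sleepy'] (min_width=9, slack=9)
Line 4: ['dictionary', 'orange'] (min_width=17, slack=1)
Line 5: ['page', 'dinosaur', 'hard'] (min_width=18, slack=0)
Line 6: ['calendar', 'distance'] (min_width=17, slack=1)
Line 7: ['adventures'] (min_width=10, slack=8)
Line 8: ['structure'] (min_width=9, slack=9)

Answer: fruit to owl you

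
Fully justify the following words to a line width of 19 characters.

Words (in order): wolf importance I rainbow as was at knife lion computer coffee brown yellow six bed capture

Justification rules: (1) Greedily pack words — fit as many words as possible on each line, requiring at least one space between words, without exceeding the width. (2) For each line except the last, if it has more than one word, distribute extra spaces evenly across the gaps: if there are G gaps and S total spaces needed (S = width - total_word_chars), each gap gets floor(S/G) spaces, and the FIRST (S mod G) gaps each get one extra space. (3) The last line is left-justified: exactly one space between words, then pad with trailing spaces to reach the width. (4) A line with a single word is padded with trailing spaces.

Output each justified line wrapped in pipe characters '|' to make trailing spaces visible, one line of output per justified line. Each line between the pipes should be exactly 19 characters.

Line 1: ['wolf', 'importance', 'I'] (min_width=17, slack=2)
Line 2: ['rainbow', 'as', 'was', 'at'] (min_width=17, slack=2)
Line 3: ['knife', 'lion', 'computer'] (min_width=19, slack=0)
Line 4: ['coffee', 'brown', 'yellow'] (min_width=19, slack=0)
Line 5: ['six', 'bed', 'capture'] (min_width=15, slack=4)

Answer: |wolf  importance  I|
|rainbow  as  was at|
|knife lion computer|
|coffee brown yellow|
|six bed capture    |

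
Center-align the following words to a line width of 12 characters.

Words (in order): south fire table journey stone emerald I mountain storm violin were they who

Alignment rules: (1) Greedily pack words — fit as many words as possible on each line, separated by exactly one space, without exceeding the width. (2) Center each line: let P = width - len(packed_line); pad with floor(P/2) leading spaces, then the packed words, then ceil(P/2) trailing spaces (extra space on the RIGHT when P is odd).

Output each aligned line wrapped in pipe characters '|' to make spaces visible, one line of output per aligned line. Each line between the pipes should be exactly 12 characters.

Answer: | south fire |
|   table    |
|  journey   |
|   stone    |
| emerald I  |
|  mountain  |
|storm violin|
| were they  |
|    who     |

Derivation:
Line 1: ['south', 'fire'] (min_width=10, slack=2)
Line 2: ['table'] (min_width=5, slack=7)
Line 3: ['journey'] (min_width=7, slack=5)
Line 4: ['stone'] (min_width=5, slack=7)
Line 5: ['emerald', 'I'] (min_width=9, slack=3)
Line 6: ['mountain'] (min_width=8, slack=4)
Line 7: ['storm', 'violin'] (min_width=12, slack=0)
Line 8: ['were', 'they'] (min_width=9, slack=3)
Line 9: ['who'] (min_width=3, slack=9)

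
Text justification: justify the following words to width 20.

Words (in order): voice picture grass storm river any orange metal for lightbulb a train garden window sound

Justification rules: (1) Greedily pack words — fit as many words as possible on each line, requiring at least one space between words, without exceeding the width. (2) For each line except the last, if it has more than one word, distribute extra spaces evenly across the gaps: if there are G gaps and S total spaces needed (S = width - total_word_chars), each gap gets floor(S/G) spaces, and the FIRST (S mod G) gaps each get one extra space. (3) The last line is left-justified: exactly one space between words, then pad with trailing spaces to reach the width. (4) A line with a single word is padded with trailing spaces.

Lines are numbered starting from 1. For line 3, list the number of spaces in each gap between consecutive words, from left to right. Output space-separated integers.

Answer: 3 3

Derivation:
Line 1: ['voice', 'picture', 'grass'] (min_width=19, slack=1)
Line 2: ['storm', 'river', 'any'] (min_width=15, slack=5)
Line 3: ['orange', 'metal', 'for'] (min_width=16, slack=4)
Line 4: ['lightbulb', 'a', 'train'] (min_width=17, slack=3)
Line 5: ['garden', 'window', 'sound'] (min_width=19, slack=1)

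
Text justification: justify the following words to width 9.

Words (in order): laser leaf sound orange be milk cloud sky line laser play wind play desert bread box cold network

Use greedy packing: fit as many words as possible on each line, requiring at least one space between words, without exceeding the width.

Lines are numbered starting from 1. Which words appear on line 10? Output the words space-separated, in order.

Line 1: ['laser'] (min_width=5, slack=4)
Line 2: ['leaf'] (min_width=4, slack=5)
Line 3: ['sound'] (min_width=5, slack=4)
Line 4: ['orange', 'be'] (min_width=9, slack=0)
Line 5: ['milk'] (min_width=4, slack=5)
Line 6: ['cloud', 'sky'] (min_width=9, slack=0)
Line 7: ['line'] (min_width=4, slack=5)
Line 8: ['laser'] (min_width=5, slack=4)
Line 9: ['play', 'wind'] (min_width=9, slack=0)
Line 10: ['play'] (min_width=4, slack=5)
Line 11: ['desert'] (min_width=6, slack=3)
Line 12: ['bread', 'box'] (min_width=9, slack=0)
Line 13: ['cold'] (min_width=4, slack=5)
Line 14: ['network'] (min_width=7, slack=2)

Answer: play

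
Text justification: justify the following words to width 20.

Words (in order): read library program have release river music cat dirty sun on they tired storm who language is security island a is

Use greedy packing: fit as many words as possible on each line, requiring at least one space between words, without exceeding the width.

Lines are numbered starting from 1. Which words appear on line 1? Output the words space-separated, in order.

Line 1: ['read', 'library', 'program'] (min_width=20, slack=0)
Line 2: ['have', 'release', 'river'] (min_width=18, slack=2)
Line 3: ['music', 'cat', 'dirty', 'sun'] (min_width=19, slack=1)
Line 4: ['on', 'they', 'tired', 'storm'] (min_width=19, slack=1)
Line 5: ['who', 'language', 'is'] (min_width=15, slack=5)
Line 6: ['security', 'island', 'a', 'is'] (min_width=20, slack=0)

Answer: read library program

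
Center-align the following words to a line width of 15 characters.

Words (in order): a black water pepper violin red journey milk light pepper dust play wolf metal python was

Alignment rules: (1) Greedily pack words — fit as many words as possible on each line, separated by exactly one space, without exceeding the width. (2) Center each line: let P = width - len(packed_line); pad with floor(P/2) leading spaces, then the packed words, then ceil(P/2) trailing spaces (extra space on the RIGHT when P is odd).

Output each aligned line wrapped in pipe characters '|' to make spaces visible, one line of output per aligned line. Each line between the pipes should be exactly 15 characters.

Line 1: ['a', 'black', 'water'] (min_width=13, slack=2)
Line 2: ['pepper', 'violin'] (min_width=13, slack=2)
Line 3: ['red', 'journey'] (min_width=11, slack=4)
Line 4: ['milk', 'light'] (min_width=10, slack=5)
Line 5: ['pepper', 'dust'] (min_width=11, slack=4)
Line 6: ['play', 'wolf', 'metal'] (min_width=15, slack=0)
Line 7: ['python', 'was'] (min_width=10, slack=5)

Answer: | a black water |
| pepper violin |
|  red journey  |
|  milk light   |
|  pepper dust  |
|play wolf metal|
|  python was   |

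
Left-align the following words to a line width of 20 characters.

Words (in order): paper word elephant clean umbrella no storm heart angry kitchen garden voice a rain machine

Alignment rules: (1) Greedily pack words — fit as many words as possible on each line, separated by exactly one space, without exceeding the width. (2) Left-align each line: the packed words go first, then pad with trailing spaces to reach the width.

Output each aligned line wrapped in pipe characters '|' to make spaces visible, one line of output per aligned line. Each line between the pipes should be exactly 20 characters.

Line 1: ['paper', 'word', 'elephant'] (min_width=19, slack=1)
Line 2: ['clean', 'umbrella', 'no'] (min_width=17, slack=3)
Line 3: ['storm', 'heart', 'angry'] (min_width=17, slack=3)
Line 4: ['kitchen', 'garden', 'voice'] (min_width=20, slack=0)
Line 5: ['a', 'rain', 'machine'] (min_width=14, slack=6)

Answer: |paper word elephant |
|clean umbrella no   |
|storm heart angry   |
|kitchen garden voice|
|a rain machine      |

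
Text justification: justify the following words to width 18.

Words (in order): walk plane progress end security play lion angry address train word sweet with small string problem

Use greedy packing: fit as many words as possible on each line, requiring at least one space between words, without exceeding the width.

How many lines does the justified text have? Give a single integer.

Answer: 7

Derivation:
Line 1: ['walk', 'plane'] (min_width=10, slack=8)
Line 2: ['progress', 'end'] (min_width=12, slack=6)
Line 3: ['security', 'play', 'lion'] (min_width=18, slack=0)
Line 4: ['angry', 'address'] (min_width=13, slack=5)
Line 5: ['train', 'word', 'sweet'] (min_width=16, slack=2)
Line 6: ['with', 'small', 'string'] (min_width=17, slack=1)
Line 7: ['problem'] (min_width=7, slack=11)
Total lines: 7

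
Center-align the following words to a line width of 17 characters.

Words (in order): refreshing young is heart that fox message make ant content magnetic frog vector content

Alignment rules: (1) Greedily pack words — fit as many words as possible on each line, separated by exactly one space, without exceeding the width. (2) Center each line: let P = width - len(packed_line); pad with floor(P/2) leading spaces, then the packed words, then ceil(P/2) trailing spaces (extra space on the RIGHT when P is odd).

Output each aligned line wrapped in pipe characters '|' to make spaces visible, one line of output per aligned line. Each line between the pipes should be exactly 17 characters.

Line 1: ['refreshing', 'young'] (min_width=16, slack=1)
Line 2: ['is', 'heart', 'that', 'fox'] (min_width=17, slack=0)
Line 3: ['message', 'make', 'ant'] (min_width=16, slack=1)
Line 4: ['content', 'magnetic'] (min_width=16, slack=1)
Line 5: ['frog', 'vector'] (min_width=11, slack=6)
Line 6: ['content'] (min_width=7, slack=10)

Answer: |refreshing young |
|is heart that fox|
|message make ant |
|content magnetic |
|   frog vector   |
|     content     |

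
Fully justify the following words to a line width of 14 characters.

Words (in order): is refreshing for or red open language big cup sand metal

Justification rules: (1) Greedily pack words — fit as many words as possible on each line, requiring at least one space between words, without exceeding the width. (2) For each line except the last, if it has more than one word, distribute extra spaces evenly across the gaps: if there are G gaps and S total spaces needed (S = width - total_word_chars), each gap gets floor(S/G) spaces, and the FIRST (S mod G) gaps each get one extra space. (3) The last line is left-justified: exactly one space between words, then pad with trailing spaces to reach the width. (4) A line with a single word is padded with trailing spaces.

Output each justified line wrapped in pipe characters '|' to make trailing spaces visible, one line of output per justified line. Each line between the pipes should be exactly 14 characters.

Line 1: ['is', 'refreshing'] (min_width=13, slack=1)
Line 2: ['for', 'or', 'red'] (min_width=10, slack=4)
Line 3: ['open', 'language'] (min_width=13, slack=1)
Line 4: ['big', 'cup', 'sand'] (min_width=12, slack=2)
Line 5: ['metal'] (min_width=5, slack=9)

Answer: |is  refreshing|
|for   or   red|
|open  language|
|big  cup  sand|
|metal         |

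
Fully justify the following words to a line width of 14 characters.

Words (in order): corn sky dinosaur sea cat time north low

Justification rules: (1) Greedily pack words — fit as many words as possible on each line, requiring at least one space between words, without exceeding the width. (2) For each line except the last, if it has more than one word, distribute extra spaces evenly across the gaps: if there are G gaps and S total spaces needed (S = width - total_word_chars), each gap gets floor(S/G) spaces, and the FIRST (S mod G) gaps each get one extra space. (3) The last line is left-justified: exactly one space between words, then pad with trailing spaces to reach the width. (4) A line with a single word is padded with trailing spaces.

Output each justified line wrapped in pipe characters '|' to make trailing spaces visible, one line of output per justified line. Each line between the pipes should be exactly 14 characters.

Answer: |corn       sky|
|dinosaur   sea|
|cat time north|
|low           |

Derivation:
Line 1: ['corn', 'sky'] (min_width=8, slack=6)
Line 2: ['dinosaur', 'sea'] (min_width=12, slack=2)
Line 3: ['cat', 'time', 'north'] (min_width=14, slack=0)
Line 4: ['low'] (min_width=3, slack=11)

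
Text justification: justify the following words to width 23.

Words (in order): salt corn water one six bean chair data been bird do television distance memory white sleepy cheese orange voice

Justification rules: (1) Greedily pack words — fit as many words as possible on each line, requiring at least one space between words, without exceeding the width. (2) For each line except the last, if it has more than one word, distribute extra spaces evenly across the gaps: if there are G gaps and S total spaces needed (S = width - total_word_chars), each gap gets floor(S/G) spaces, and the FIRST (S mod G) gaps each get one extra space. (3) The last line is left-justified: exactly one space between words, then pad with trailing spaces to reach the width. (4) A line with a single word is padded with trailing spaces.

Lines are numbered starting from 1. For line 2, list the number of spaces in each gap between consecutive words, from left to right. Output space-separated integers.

Line 1: ['salt', 'corn', 'water', 'one', 'six'] (min_width=23, slack=0)
Line 2: ['bean', 'chair', 'data', 'been'] (min_width=20, slack=3)
Line 3: ['bird', 'do', 'television'] (min_width=18, slack=5)
Line 4: ['distance', 'memory', 'white'] (min_width=21, slack=2)
Line 5: ['sleepy', 'cheese', 'orange'] (min_width=20, slack=3)
Line 6: ['voice'] (min_width=5, slack=18)

Answer: 2 2 2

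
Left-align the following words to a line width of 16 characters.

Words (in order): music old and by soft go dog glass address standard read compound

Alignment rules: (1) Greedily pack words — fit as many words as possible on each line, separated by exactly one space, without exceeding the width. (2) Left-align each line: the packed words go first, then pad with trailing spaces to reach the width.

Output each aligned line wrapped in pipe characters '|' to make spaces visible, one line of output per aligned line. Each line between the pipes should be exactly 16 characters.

Answer: |music old and by|
|soft go dog     |
|glass address   |
|standard read   |
|compound        |

Derivation:
Line 1: ['music', 'old', 'and', 'by'] (min_width=16, slack=0)
Line 2: ['soft', 'go', 'dog'] (min_width=11, slack=5)
Line 3: ['glass', 'address'] (min_width=13, slack=3)
Line 4: ['standard', 'read'] (min_width=13, slack=3)
Line 5: ['compound'] (min_width=8, slack=8)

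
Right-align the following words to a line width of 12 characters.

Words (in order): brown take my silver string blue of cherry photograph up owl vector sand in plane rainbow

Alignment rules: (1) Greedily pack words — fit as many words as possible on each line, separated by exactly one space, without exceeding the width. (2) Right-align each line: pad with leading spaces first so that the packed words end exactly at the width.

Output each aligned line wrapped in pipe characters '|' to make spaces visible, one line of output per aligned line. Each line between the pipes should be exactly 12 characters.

Line 1: ['brown', 'take'] (min_width=10, slack=2)
Line 2: ['my', 'silver'] (min_width=9, slack=3)
Line 3: ['string', 'blue'] (min_width=11, slack=1)
Line 4: ['of', 'cherry'] (min_width=9, slack=3)
Line 5: ['photograph'] (min_width=10, slack=2)
Line 6: ['up', 'owl'] (min_width=6, slack=6)
Line 7: ['vector', 'sand'] (min_width=11, slack=1)
Line 8: ['in', 'plane'] (min_width=8, slack=4)
Line 9: ['rainbow'] (min_width=7, slack=5)

Answer: |  brown take|
|   my silver|
| string blue|
|   of cherry|
|  photograph|
|      up owl|
| vector sand|
|    in plane|
|     rainbow|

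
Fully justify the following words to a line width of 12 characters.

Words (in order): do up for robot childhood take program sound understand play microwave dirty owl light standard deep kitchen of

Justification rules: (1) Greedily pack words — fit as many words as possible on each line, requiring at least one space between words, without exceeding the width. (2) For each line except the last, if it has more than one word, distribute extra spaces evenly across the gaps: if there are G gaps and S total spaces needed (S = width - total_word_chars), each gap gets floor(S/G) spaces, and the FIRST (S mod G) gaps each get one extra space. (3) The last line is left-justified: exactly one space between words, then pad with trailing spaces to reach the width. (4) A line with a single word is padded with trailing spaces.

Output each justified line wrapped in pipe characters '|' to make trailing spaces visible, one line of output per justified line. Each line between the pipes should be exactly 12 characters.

Line 1: ['do', 'up', 'for'] (min_width=9, slack=3)
Line 2: ['robot'] (min_width=5, slack=7)
Line 3: ['childhood'] (min_width=9, slack=3)
Line 4: ['take', 'program'] (min_width=12, slack=0)
Line 5: ['sound'] (min_width=5, slack=7)
Line 6: ['understand'] (min_width=10, slack=2)
Line 7: ['play'] (min_width=4, slack=8)
Line 8: ['microwave'] (min_width=9, slack=3)
Line 9: ['dirty', 'owl'] (min_width=9, slack=3)
Line 10: ['light'] (min_width=5, slack=7)
Line 11: ['standard'] (min_width=8, slack=4)
Line 12: ['deep', 'kitchen'] (min_width=12, slack=0)
Line 13: ['of'] (min_width=2, slack=10)

Answer: |do   up  for|
|robot       |
|childhood   |
|take program|
|sound       |
|understand  |
|play        |
|microwave   |
|dirty    owl|
|light       |
|standard    |
|deep kitchen|
|of          |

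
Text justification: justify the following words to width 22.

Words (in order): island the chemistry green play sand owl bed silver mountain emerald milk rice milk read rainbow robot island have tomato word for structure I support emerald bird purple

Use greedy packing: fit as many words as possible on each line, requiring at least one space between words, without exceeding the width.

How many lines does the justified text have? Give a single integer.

Line 1: ['island', 'the', 'chemistry'] (min_width=20, slack=2)
Line 2: ['green', 'play', 'sand', 'owl'] (min_width=19, slack=3)
Line 3: ['bed', 'silver', 'mountain'] (min_width=19, slack=3)
Line 4: ['emerald', 'milk', 'rice', 'milk'] (min_width=22, slack=0)
Line 5: ['read', 'rainbow', 'robot'] (min_width=18, slack=4)
Line 6: ['island', 'have', 'tomato'] (min_width=18, slack=4)
Line 7: ['word', 'for', 'structure', 'I'] (min_width=20, slack=2)
Line 8: ['support', 'emerald', 'bird'] (min_width=20, slack=2)
Line 9: ['purple'] (min_width=6, slack=16)
Total lines: 9

Answer: 9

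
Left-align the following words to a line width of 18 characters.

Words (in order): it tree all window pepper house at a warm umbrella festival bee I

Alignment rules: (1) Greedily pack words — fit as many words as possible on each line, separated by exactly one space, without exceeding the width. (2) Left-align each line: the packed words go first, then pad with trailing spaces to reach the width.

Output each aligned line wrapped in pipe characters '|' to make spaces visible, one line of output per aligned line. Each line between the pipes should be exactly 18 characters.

Line 1: ['it', 'tree', 'all', 'window'] (min_width=18, slack=0)
Line 2: ['pepper', 'house', 'at', 'a'] (min_width=17, slack=1)
Line 3: ['warm', 'umbrella'] (min_width=13, slack=5)
Line 4: ['festival', 'bee', 'I'] (min_width=14, slack=4)

Answer: |it tree all window|
|pepper house at a |
|warm umbrella     |
|festival bee I    |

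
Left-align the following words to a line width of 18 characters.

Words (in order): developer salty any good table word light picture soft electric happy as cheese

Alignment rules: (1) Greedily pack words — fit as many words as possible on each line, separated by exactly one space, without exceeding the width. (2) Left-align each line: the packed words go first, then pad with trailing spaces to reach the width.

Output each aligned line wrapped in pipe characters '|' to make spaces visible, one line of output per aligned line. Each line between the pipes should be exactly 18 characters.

Line 1: ['developer', 'salty'] (min_width=15, slack=3)
Line 2: ['any', 'good', 'table'] (min_width=14, slack=4)
Line 3: ['word', 'light', 'picture'] (min_width=18, slack=0)
Line 4: ['soft', 'electric'] (min_width=13, slack=5)
Line 5: ['happy', 'as', 'cheese'] (min_width=15, slack=3)

Answer: |developer salty   |
|any good table    |
|word light picture|
|soft electric     |
|happy as cheese   |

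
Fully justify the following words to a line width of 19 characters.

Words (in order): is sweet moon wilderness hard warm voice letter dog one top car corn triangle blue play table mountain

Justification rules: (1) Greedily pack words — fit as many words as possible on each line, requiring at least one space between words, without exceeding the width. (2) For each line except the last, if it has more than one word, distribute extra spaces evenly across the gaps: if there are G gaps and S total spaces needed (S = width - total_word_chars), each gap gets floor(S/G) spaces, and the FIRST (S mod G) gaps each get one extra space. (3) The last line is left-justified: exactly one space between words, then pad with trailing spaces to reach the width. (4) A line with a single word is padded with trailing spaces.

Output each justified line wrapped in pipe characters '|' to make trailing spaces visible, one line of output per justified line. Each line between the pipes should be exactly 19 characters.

Line 1: ['is', 'sweet', 'moon'] (min_width=13, slack=6)
Line 2: ['wilderness', 'hard'] (min_width=15, slack=4)
Line 3: ['warm', 'voice', 'letter'] (min_width=17, slack=2)
Line 4: ['dog', 'one', 'top', 'car'] (min_width=15, slack=4)
Line 5: ['corn', 'triangle', 'blue'] (min_width=18, slack=1)
Line 6: ['play', 'table', 'mountain'] (min_width=19, slack=0)

Answer: |is    sweet    moon|
|wilderness     hard|
|warm  voice  letter|
|dog   one  top  car|
|corn  triangle blue|
|play table mountain|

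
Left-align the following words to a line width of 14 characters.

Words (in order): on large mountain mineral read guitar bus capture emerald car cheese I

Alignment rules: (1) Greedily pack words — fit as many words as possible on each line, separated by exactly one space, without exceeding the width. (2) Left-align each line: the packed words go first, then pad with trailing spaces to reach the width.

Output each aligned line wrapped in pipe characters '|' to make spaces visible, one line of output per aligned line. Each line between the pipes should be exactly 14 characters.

Line 1: ['on', 'large'] (min_width=8, slack=6)
Line 2: ['mountain'] (min_width=8, slack=6)
Line 3: ['mineral', 'read'] (min_width=12, slack=2)
Line 4: ['guitar', 'bus'] (min_width=10, slack=4)
Line 5: ['capture'] (min_width=7, slack=7)
Line 6: ['emerald', 'car'] (min_width=11, slack=3)
Line 7: ['cheese', 'I'] (min_width=8, slack=6)

Answer: |on large      |
|mountain      |
|mineral read  |
|guitar bus    |
|capture       |
|emerald car   |
|cheese I      |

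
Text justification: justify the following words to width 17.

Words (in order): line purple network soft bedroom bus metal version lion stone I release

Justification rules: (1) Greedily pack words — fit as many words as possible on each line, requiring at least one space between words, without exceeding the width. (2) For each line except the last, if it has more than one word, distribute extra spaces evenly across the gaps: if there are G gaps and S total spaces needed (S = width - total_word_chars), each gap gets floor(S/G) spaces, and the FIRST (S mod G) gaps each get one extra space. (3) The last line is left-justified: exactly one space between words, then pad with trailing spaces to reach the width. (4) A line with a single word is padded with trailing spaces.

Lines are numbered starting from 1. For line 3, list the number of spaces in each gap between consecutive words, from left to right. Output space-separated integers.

Line 1: ['line', 'purple'] (min_width=11, slack=6)
Line 2: ['network', 'soft'] (min_width=12, slack=5)
Line 3: ['bedroom', 'bus', 'metal'] (min_width=17, slack=0)
Line 4: ['version', 'lion'] (min_width=12, slack=5)
Line 5: ['stone', 'I', 'release'] (min_width=15, slack=2)

Answer: 1 1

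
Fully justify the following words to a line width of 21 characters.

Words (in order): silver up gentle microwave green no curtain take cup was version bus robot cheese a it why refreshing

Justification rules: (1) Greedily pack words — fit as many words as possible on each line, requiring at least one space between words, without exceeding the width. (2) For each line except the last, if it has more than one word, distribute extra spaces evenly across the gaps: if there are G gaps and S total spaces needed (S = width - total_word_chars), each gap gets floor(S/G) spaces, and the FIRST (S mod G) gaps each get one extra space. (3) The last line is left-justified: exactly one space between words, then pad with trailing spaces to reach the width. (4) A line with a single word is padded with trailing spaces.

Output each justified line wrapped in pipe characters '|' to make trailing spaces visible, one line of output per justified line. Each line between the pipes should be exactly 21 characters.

Line 1: ['silver', 'up', 'gentle'] (min_width=16, slack=5)
Line 2: ['microwave', 'green', 'no'] (min_width=18, slack=3)
Line 3: ['curtain', 'take', 'cup', 'was'] (min_width=20, slack=1)
Line 4: ['version', 'bus', 'robot'] (min_width=17, slack=4)
Line 5: ['cheese', 'a', 'it', 'why'] (min_width=15, slack=6)
Line 6: ['refreshing'] (min_width=10, slack=11)

Answer: |silver    up   gentle|
|microwave   green  no|
|curtain  take cup was|
|version   bus   robot|
|cheese   a   it   why|
|refreshing           |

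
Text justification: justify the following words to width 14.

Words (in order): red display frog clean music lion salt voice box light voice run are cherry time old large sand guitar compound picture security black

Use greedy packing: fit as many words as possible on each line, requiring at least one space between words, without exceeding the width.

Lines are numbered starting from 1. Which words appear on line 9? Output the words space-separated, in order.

Answer: compound

Derivation:
Line 1: ['red', 'display'] (min_width=11, slack=3)
Line 2: ['frog', 'clean'] (min_width=10, slack=4)
Line 3: ['music', 'lion'] (min_width=10, slack=4)
Line 4: ['salt', 'voice', 'box'] (min_width=14, slack=0)
Line 5: ['light', 'voice'] (min_width=11, slack=3)
Line 6: ['run', 'are', 'cherry'] (min_width=14, slack=0)
Line 7: ['time', 'old', 'large'] (min_width=14, slack=0)
Line 8: ['sand', 'guitar'] (min_width=11, slack=3)
Line 9: ['compound'] (min_width=8, slack=6)
Line 10: ['picture'] (min_width=7, slack=7)
Line 11: ['security', 'black'] (min_width=14, slack=0)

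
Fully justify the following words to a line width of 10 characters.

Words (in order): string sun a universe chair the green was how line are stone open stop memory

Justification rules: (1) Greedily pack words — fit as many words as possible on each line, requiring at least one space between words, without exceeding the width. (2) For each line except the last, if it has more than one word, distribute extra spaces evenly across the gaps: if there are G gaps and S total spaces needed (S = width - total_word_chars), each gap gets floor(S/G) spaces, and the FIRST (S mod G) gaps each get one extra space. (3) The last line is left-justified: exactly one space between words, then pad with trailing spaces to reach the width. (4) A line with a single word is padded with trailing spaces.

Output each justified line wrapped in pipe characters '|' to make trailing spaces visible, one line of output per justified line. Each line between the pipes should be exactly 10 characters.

Line 1: ['string', 'sun'] (min_width=10, slack=0)
Line 2: ['a', 'universe'] (min_width=10, slack=0)
Line 3: ['chair', 'the'] (min_width=9, slack=1)
Line 4: ['green', 'was'] (min_width=9, slack=1)
Line 5: ['how', 'line'] (min_width=8, slack=2)
Line 6: ['are', 'stone'] (min_width=9, slack=1)
Line 7: ['open', 'stop'] (min_width=9, slack=1)
Line 8: ['memory'] (min_width=6, slack=4)

Answer: |string sun|
|a universe|
|chair  the|
|green  was|
|how   line|
|are  stone|
|open  stop|
|memory    |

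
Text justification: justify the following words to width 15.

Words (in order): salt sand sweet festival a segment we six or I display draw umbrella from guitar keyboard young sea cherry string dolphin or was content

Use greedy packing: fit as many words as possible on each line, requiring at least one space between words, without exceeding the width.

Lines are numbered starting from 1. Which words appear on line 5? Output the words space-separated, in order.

Answer: draw umbrella

Derivation:
Line 1: ['salt', 'sand', 'sweet'] (min_width=15, slack=0)
Line 2: ['festival', 'a'] (min_width=10, slack=5)
Line 3: ['segment', 'we', 'six'] (min_width=14, slack=1)
Line 4: ['or', 'I', 'display'] (min_width=12, slack=3)
Line 5: ['draw', 'umbrella'] (min_width=13, slack=2)
Line 6: ['from', 'guitar'] (min_width=11, slack=4)
Line 7: ['keyboard', 'young'] (min_width=14, slack=1)
Line 8: ['sea', 'cherry'] (min_width=10, slack=5)
Line 9: ['string', 'dolphin'] (min_width=14, slack=1)
Line 10: ['or', 'was', 'content'] (min_width=14, slack=1)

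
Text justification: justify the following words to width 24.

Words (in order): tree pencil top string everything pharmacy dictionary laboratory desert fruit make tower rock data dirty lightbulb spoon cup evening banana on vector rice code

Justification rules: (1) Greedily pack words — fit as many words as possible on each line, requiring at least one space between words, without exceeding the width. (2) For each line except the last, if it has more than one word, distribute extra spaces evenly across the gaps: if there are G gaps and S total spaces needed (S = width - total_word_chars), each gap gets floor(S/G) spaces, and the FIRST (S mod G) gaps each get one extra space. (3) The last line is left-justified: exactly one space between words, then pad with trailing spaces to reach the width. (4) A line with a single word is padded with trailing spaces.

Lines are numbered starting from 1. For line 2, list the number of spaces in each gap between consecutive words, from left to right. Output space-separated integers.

Line 1: ['tree', 'pencil', 'top', 'string'] (min_width=22, slack=2)
Line 2: ['everything', 'pharmacy'] (min_width=19, slack=5)
Line 3: ['dictionary', 'laboratory'] (min_width=21, slack=3)
Line 4: ['desert', 'fruit', 'make', 'tower'] (min_width=23, slack=1)
Line 5: ['rock', 'data', 'dirty'] (min_width=15, slack=9)
Line 6: ['lightbulb', 'spoon', 'cup'] (min_width=19, slack=5)
Line 7: ['evening', 'banana', 'on', 'vector'] (min_width=24, slack=0)
Line 8: ['rice', 'code'] (min_width=9, slack=15)

Answer: 6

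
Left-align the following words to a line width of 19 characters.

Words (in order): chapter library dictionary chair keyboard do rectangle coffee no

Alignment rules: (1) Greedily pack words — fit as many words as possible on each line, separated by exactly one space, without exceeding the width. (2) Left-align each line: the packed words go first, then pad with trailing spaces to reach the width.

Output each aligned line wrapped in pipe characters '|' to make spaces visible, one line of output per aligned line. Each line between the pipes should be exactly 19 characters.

Line 1: ['chapter', 'library'] (min_width=15, slack=4)
Line 2: ['dictionary', 'chair'] (min_width=16, slack=3)
Line 3: ['keyboard', 'do'] (min_width=11, slack=8)
Line 4: ['rectangle', 'coffee', 'no'] (min_width=19, slack=0)

Answer: |chapter library    |
|dictionary chair   |
|keyboard do        |
|rectangle coffee no|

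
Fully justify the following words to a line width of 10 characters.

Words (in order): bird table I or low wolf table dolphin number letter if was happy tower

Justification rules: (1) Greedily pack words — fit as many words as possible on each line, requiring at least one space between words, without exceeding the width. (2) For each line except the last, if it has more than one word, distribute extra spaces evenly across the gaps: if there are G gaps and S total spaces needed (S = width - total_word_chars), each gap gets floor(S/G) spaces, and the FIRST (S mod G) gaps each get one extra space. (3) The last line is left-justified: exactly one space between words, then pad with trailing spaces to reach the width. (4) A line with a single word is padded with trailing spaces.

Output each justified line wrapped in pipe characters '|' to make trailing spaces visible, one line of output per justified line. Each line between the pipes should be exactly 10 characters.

Line 1: ['bird', 'table'] (min_width=10, slack=0)
Line 2: ['I', 'or', 'low'] (min_width=8, slack=2)
Line 3: ['wolf', 'table'] (min_width=10, slack=0)
Line 4: ['dolphin'] (min_width=7, slack=3)
Line 5: ['number'] (min_width=6, slack=4)
Line 6: ['letter', 'if'] (min_width=9, slack=1)
Line 7: ['was', 'happy'] (min_width=9, slack=1)
Line 8: ['tower'] (min_width=5, slack=5)

Answer: |bird table|
|I  or  low|
|wolf table|
|dolphin   |
|number    |
|letter  if|
|was  happy|
|tower     |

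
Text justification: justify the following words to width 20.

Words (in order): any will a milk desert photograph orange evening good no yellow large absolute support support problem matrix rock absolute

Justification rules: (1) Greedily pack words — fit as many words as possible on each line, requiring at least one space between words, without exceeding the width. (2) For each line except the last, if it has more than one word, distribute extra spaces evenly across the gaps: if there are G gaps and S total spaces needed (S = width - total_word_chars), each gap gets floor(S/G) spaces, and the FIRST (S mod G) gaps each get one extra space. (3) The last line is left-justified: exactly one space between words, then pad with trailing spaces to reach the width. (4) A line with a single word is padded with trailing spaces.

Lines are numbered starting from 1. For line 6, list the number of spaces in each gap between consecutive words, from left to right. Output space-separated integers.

Line 1: ['any', 'will', 'a', 'milk'] (min_width=15, slack=5)
Line 2: ['desert', 'photograph'] (min_width=17, slack=3)
Line 3: ['orange', 'evening', 'good'] (min_width=19, slack=1)
Line 4: ['no', 'yellow', 'large'] (min_width=15, slack=5)
Line 5: ['absolute', 'support'] (min_width=16, slack=4)
Line 6: ['support', 'problem'] (min_width=15, slack=5)
Line 7: ['matrix', 'rock', 'absolute'] (min_width=20, slack=0)

Answer: 6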